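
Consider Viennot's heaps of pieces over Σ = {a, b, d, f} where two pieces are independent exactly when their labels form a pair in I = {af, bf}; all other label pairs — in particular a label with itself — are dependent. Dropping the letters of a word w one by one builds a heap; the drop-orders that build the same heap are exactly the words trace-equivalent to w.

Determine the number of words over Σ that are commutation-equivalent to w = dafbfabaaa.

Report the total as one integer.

36

piece 0:d — minimal
piece 1:a rests on {0:d}
piece 2:f rests on {0:d}
piece 3:b rests on {1:a}
piece 4:f rests on {2:f}
piece 5:a rests on {3:b}
piece 6:b rests on {5:a}
piece 7:a rests on {6:b}
piece 8:a rests on {7:a}
piece 9:a rests on {8:a}
minimal pieces: {0:d}
ways to finish when only these pieces remain (= sum over removing one remaining piece with nothing left below it):
  1 left: {4}→1  {9}→1
  2 left: {2,4}→1  {4,9}→2  {8,9}→1
  3 left: {2,4,9}→3  {4,8,9}→3  {7,8,9}→1
  4 left: {2,4,8,9}→6  {4,7,8,9}→4  {6,7,8,9}→1
  5 left: {2,4,7,8,9}→10  {4,6,7,8,9}→5  {5,6,7,8,9}→1
  6 left: {2,4,6,7,8,9}→15  {3,5,6,7,8,9}→1  {4,5,6,7,8,9}→6
  7 left: {1,3,5,6,7,8,9}→1  {2,4,5,6,7,8,9}→21  {3,4,5,6,7,8,9}→7
  8 left: {1,3,4,5,6,7,8,9}→8  {2,3,4,5,6,7,8,9}→28
  placing 0:d first → 36 extensions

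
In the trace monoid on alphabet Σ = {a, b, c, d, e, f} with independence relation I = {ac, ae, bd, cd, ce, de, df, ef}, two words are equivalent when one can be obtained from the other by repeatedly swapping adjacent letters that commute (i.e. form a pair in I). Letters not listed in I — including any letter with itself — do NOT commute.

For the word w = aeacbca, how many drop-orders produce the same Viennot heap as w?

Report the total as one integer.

24

#0=a has no predecessor
#1=e has no predecessor
#2=a depends on [0:a]
#3=c has no predecessor
#4=b depends on [1:e, 2:a, 3:c]
#5=c depends on [4:b]
#6=a depends on [4:b]
sources: [0:a, 1:e, 3:c]
N(rest) = Σ N(rest − s) over sources s of rest; N(one piece) = 1:
  size 1 → [5]=1  [6]=1
  size 2 → [5,6]=2
  size 3 → [4,5,6]=2
  size 4 → [1,4,5,6]=2  [2,4,5,6]=2  [3,4,5,6]=2
  size 5 → [0,2,4,5,6]=2  [1,2,4,5,6]=4  [1,3,4,5,6]=4  [2,3,4,5,6]=4
  first=0(a) contributes 12
  first=1(e) contributes 6
  first=3(c) contributes 6
|[w]| = 24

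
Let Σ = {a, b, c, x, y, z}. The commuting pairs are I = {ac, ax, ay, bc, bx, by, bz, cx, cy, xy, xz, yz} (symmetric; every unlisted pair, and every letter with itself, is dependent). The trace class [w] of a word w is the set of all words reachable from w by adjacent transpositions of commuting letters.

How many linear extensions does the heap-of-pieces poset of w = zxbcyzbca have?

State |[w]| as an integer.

1800

piece 0:z — minimal
piece 1:x — minimal
piece 2:b — minimal
piece 3:c rests on {0:z}
piece 4:y — minimal
piece 5:z rests on {3:c}
piece 6:b rests on {2:b}
piece 7:c rests on {5:z}
piece 8:a rests on {5:z, 6:b}
minimal pieces: {0:z, 1:x, 2:b, 4:y}
ways to finish when only these pieces remain (= sum over removing one remaining piece with nothing left below it):
  1 left: {1}→1  {4}→1  {7}→1  {8}→1
  2 left: {1,4}→2  {1,7}→2  {1,8}→2  {4,7}→2  {4,8}→2  {6,8}→1  {7,8}→2
  3 left: {1,4,7}→6  {1,4,8}→6  {1,6,8}→3  {1,7,8}→6  {2,6,8}→1  {4,6,8}→3  {4,7,8}→6  {5,7,8}→2  {6,7,8}→3
  4 left: {1,2,6,8}→4  {1,4,6,8}→12  {1,4,7,8}→24  {1,5,7,8}→8  {1,6,7,8}→12  {2,4,6,8}→4  {2,6,7,8}→4  {3,5,7,8}→2  {4,5,7,8}→8  {4,6,7,8}→12  {5,6,7,8}→5
  5 left: {0,3,5,7,8}→2  {1,2,4,6,8}→20  {1,2,6,7,8}→20  {1,3,5,7,8}→10  {1,4,5,7,8}→40  {1,4,6,7,8}→60  {1,5,6,7,8}→25  {2,4,6,7,8}→20  {2,5,6,7,8}→9  {3,4,5,7,8}→10  {3,5,6,7,8}→7  {4,5,6,7,8}→25
  6 left: {0,1,3,5,7,8}→12  {0,3,4,5,7,8}→12  {0,3,5,6,7,8}→9  {1,2,4,6,7,8}→120  {1,2,5,6,7,8}→54  {1,3,4,5,7,8}→60  {1,3,5,6,7,8}→42  {1,4,5,6,7,8}→150  {2,3,5,6,7,8}→16  {2,4,5,6,7,8}→54  {3,4,5,6,7,8}→42
  7 left: {0,1,3,4,5,7,8}→84  {0,1,3,5,6,7,8}→63  {0,2,3,5,6,7,8}→25  {0,3,4,5,6,7,8}→63  {1,2,3,5,6,7,8}→112  {1,2,4,5,6,7,8}→378  {1,3,4,5,6,7,8}→294  {2,3,4,5,6,7,8}→112
  placing 0:z first → 896 extensions
  placing 1:x first → 200 extensions
  placing 2:b first → 504 extensions
  placing 4:y first → 200 extensions
total linear extensions = 1800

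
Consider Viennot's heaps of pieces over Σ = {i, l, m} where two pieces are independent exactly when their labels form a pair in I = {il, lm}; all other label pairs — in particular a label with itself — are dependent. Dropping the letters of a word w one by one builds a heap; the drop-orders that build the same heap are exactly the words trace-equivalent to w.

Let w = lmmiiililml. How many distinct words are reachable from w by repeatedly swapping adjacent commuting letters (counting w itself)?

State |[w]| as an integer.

330

drop 0:l onto floor
drop 1:m onto floor
drop 2:m onto {1:m}
drop 3:i onto {2:m}
drop 4:i onto {3:i}
drop 5:i onto {4:i}
drop 6:l onto {0:l}
drop 7:i onto {5:i}
drop 8:l onto {6:l}
drop 9:m onto {7:i}
drop 10:l onto {8:l}
ground layer = {0:l, 1:m}
drop-orders for the pieces not yet dropped (sum over which currently-grounded one goes next):
  1 to go: {9} 1  {10} 1
  2 to go: {7,9} 1  {8,10} 1  {9,10} 2
  3 to go: {5,7,9} 1  {6,8,10} 1  {7,9,10} 3  {8,9,10} 3
  4 to go: {0,6,8,10} 1  {4,5,7,9} 1  {5,7,9,10} 4  {6,8,9,10} 4  {7,8,9,10} 6
  5 to go: {0,6,8,9,10} 5  {3,4,5,7,9} 1  {4,5,7,9,10} 5  {5,7,8,9,10} 10  {6,7,8,9,10} 10
  6 to go: {0,6,7,8,9,10} 15  {2,3,4,5,7,9} 1  {3,4,5,7,9,10} 6  {4,5,7,8,9,10} 15  {5,6,7,8,9,10} 20
  7 to go: {0,5,6,7,8,9,10} 35  {1,2,3,4,5,7,9} 1  {2,3,4,5,7,9,10} 7  {3,4,5,7,8,9,10} 21  {4,5,6,7,8,9,10} 35
  8 to go: {0,4,5,6,7,8,9,10} 70  {1,2,3,4,5,7,9,10} 8  {2,3,4,5,7,8,9,10} 28  {3,4,5,6,7,8,9,10} 56
  9 to go: {0,3,4,5,6,7,8,9,10} 126  {1,2,3,4,5,7,8,9,10} 36  {2,3,4,5,6,7,8,9,10} 84
  if 0:l drops first: 120 orders
  if 1:m drops first: 210 orders
heap linearizations: 330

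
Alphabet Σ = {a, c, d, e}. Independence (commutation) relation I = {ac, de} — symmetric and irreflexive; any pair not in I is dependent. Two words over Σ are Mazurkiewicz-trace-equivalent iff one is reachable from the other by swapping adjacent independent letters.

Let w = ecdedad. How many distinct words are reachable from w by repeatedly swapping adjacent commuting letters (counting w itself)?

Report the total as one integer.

3

0(e) covers ∅
1(c) covers 0:e
2(d) covers 1:c
3(e) covers 1:c
4(d) covers 2:d
5(a) covers 3:e, 4:d
6(d) covers 5:a
floor of heap: 0:e
completions by unplaced set U, small U first (add the entries for U minus each lowest piece of U):
  |U|=1: {6}:1
  |U|=2: {5,6}:1
  |U|=3: {3,5,6}:1  {4,5,6}:1
  |U|=4: {2,4,5,6}:1  {3,4,5,6}:2
  |U|=5: {2,3,4,5,6}:3
  start at 0(e): 3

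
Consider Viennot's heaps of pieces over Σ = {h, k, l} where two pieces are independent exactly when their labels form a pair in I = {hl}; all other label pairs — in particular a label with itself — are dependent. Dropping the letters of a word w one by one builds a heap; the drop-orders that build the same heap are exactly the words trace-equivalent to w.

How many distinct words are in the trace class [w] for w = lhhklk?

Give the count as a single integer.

0(l) covers ∅
1(h) covers ∅
2(h) covers 1:h
3(k) covers 0:l, 2:h
4(l) covers 3:k
5(k) covers 4:l
floor of heap: 0:l, 1:h
completions by unplaced set U, small U first (add the entries for U minus each lowest piece of U):
  |U|=1: {5}:1
  |U|=2: {4,5}:1
  |U|=3: {3,4,5}:1
  |U|=4: {0,3,4,5}:1  {2,3,4,5}:1
  start at 0(l): 1
  start at 1(h): 2
sum over floor = 3

3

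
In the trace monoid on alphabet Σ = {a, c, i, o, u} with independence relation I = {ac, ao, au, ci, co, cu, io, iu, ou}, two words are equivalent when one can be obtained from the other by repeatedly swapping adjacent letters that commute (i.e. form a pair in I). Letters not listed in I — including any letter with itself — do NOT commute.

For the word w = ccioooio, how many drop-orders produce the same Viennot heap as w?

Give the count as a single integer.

420

drop 0:c onto floor
drop 1:c onto {0:c}
drop 2:i onto floor
drop 3:o onto floor
drop 4:o onto {3:o}
drop 5:o onto {4:o}
drop 6:i onto {2:i}
drop 7:o onto {5:o}
ground layer = {0:c, 2:i, 3:o}
drop-orders for the pieces not yet dropped (sum over which currently-grounded one goes next):
  1 to go: {1} 1  {6} 1  {7} 1
  2 to go: {0,1} 1  {1,6} 2  {1,7} 2  {2,6} 1  {5,7} 1  {6,7} 2
  3 to go: {0,1,6} 3  {0,1,7} 3  {1,2,6} 3  {1,5,7} 3  {1,6,7} 6  {2,6,7} 3  {4,5,7} 1  {5,6,7} 3
  4 to go: {0,1,2,6} 6  {0,1,5,7} 6  {0,1,6,7} 12  {1,2,6,7} 12  {1,4,5,7} 4  {1,5,6,7} 12  {2,5,6,7} 6  {3,4,5,7} 1  {4,5,6,7} 4
  5 to go: {0,1,2,6,7} 30  {0,1,4,5,7} 10  {0,1,5,6,7} 30  {1,2,5,6,7} 30  {1,3,4,5,7} 5  {1,4,5,6,7} 20  {2,4,5,6,7} 10  {3,4,5,6,7} 5
  6 to go: {0,1,2,5,6,7} 90  {0,1,3,4,5,7} 15  {0,1,4,5,6,7} 60  {1,2,4,5,6,7} 60  {1,3,4,5,6,7} 30  {2,3,4,5,6,7} 15
  if 0:c drops first: 105 orders
  if 2:i drops first: 105 orders
  if 3:o drops first: 210 orders
heap linearizations: 420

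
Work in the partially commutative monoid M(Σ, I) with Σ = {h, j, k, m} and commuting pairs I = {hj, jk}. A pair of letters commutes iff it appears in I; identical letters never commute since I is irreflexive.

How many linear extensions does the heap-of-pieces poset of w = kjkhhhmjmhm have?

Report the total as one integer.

6

drop 0:k onto floor
drop 1:j onto floor
drop 2:k onto {0:k}
drop 3:h onto {2:k}
drop 4:h onto {3:h}
drop 5:h onto {4:h}
drop 6:m onto {1:j, 5:h}
drop 7:j onto {6:m}
drop 8:m onto {7:j}
drop 9:h onto {8:m}
drop 10:m onto {9:h}
ground layer = {0:k, 1:j}
drop-orders for the pieces not yet dropped (sum over which currently-grounded one goes next):
  1 to go: {10} 1
  2 to go: {9,10} 1
  3 to go: {8,9,10} 1
  4 to go: {7,8,9,10} 1
  5 to go: {6,7,8,9,10} 1
  6 to go: {1,6,7,8,9,10} 1  {5,6,7,8,9,10} 1
  7 to go: {1,5,6,7,8,9,10} 2  {4,5,6,7,8,9,10} 1
  8 to go: {1,4,5,6,7,8,9,10} 3  {3,4,5,6,7,8,9,10} 1
  9 to go: {1,3,4,5,6,7,8,9,10} 4  {2,3,4,5,6,7,8,9,10} 1
  if 0:k drops first: 5 orders
  if 1:j drops first: 1 orders
heap linearizations: 6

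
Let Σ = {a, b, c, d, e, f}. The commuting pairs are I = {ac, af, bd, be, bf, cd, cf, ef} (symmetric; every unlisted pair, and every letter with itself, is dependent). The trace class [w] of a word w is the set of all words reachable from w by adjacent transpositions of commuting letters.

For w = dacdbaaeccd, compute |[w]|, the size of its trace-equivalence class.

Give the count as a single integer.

21

0(d) covers ∅
1(a) covers 0:d
2(c) covers ∅
3(d) covers 1:a
4(b) covers 1:a, 2:c
5(a) covers 3:d, 4:b
6(a) covers 5:a
7(e) covers 6:a
8(c) covers 7:e
9(c) covers 8:c
10(d) covers 7:e
floor of heap: 0:d, 2:c
completions by unplaced set U, small U first (add the entries for U minus each lowest piece of U):
  |U|=1: {9}:1  {10}:1
  |U|=2: {8,9}:1  {9,10}:2
  |U|=3: {8,9,10}:3
  |U|=4: {7,8,9,10}:3
  |U|=5: {6,7,8,9,10}:3
  |U|=6: {5,6,7,8,9,10}:3
  |U|=7: {3,5,6,7,8,9,10}:3  {4,5,6,7,8,9,10}:3
  |U|=8: {2,4,5,6,7,8,9,10}:3  {3,4,5,6,7,8,9,10}:6
  |U|=9: {1,3,4,5,6,7,8,9,10}:6  {2,3,4,5,6,7,8,9,10}:9
  start at 0(d): 15
  start at 2(c): 6
sum over floor = 21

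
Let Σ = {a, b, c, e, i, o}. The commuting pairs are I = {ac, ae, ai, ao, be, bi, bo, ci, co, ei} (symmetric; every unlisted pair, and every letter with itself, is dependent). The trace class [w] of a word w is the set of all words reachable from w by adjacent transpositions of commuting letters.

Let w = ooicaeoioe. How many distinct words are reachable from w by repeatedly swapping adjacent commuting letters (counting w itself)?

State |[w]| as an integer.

70

piece 0:o — minimal
piece 1:o rests on {0:o}
piece 2:i rests on {1:o}
piece 3:c — minimal
piece 4:a — minimal
piece 5:e rests on {1:o, 3:c}
piece 6:o rests on {2:i, 5:e}
piece 7:i rests on {6:o}
piece 8:o rests on {7:i}
piece 9:e rests on {8:o}
minimal pieces: {0:o, 3:c, 4:a}
ways to finish when only these pieces remain (= sum over removing one remaining piece with nothing left below it):
  1 left: {4}→1  {9}→1
  2 left: {4,9}→2  {8,9}→1
  3 left: {4,8,9}→3  {7,8,9}→1
  4 left: {4,7,8,9}→4  {6,7,8,9}→1
  5 left: {2,6,7,8,9}→1  {4,6,7,8,9}→5  {5,6,7,8,9}→1
  6 left: {2,4,6,7,8,9}→6  {2,5,6,7,8,9}→2  {3,5,6,7,8,9}→1  {4,5,6,7,8,9}→6
  7 left: {1,2,5,6,7,8,9}→2  {2,3,5,6,7,8,9}→3  {2,4,5,6,7,8,9}→14  {3,4,5,6,7,8,9}→7
  8 left: {0,1,2,5,6,7,8,9}→2  {1,2,3,5,6,7,8,9}→5  {1,2,4,5,6,7,8,9}→16  {2,3,4,5,6,7,8,9}→24
  placing 0:o first → 45 extensions
  placing 3:c first → 18 extensions
  placing 4:a first → 7 extensions
total linear extensions = 70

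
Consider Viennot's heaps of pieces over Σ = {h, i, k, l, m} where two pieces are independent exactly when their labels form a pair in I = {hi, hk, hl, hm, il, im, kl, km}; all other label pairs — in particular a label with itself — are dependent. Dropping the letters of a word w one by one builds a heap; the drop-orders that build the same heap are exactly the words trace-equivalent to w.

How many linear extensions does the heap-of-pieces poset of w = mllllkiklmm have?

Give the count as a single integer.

165

piece 0:m — minimal
piece 1:l rests on {0:m}
piece 2:l rests on {1:l}
piece 3:l rests on {2:l}
piece 4:l rests on {3:l}
piece 5:k — minimal
piece 6:i rests on {5:k}
piece 7:k rests on {6:i}
piece 8:l rests on {4:l}
piece 9:m rests on {8:l}
piece 10:m rests on {9:m}
minimal pieces: {0:m, 5:k}
ways to finish when only these pieces remain (= sum over removing one remaining piece with nothing left below it):
  1 left: {7}→1  {10}→1
  2 left: {6,7}→1  {7,10}→2  {9,10}→1
  3 left: {5,6,7}→1  {6,7,10}→3  {7,9,10}→3  {8,9,10}→1
  4 left: {4,8,9,10}→1  {5,6,7,10}→4  {6,7,9,10}→6  {7,8,9,10}→4
  5 left: {3,4,8,9,10}→1  {4,7,8,9,10}→5  {5,6,7,9,10}→10  {6,7,8,9,10}→10
  6 left: {2,3,4,8,9,10}→1  {3,4,7,8,9,10}→6  {4,6,7,8,9,10}→15  {5,6,7,8,9,10}→20
  7 left: {1,2,3,4,8,9,10}→1  {2,3,4,7,8,9,10}→7  {3,4,6,7,8,9,10}→21  {4,5,6,7,8,9,10}→35
  8 left: {0,1,2,3,4,8,9,10}→1  {1,2,3,4,7,8,9,10}→8  {2,3,4,6,7,8,9,10}→28  {3,4,5,6,7,8,9,10}→56
  9 left: {0,1,2,3,4,7,8,9,10}→9  {1,2,3,4,6,7,8,9,10}→36  {2,3,4,5,6,7,8,9,10}→84
  placing 0:m first → 120 extensions
  placing 5:k first → 45 extensions
total linear extensions = 165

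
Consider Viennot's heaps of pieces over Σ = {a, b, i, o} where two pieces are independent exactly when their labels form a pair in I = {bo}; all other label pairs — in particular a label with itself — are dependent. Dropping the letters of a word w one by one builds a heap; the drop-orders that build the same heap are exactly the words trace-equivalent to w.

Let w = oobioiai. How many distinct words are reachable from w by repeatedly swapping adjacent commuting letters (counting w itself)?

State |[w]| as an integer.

3

piece 0:o — minimal
piece 1:o rests on {0:o}
piece 2:b — minimal
piece 3:i rests on {1:o, 2:b}
piece 4:o rests on {3:i}
piece 5:i rests on {4:o}
piece 6:a rests on {5:i}
piece 7:i rests on {6:a}
minimal pieces: {0:o, 2:b}
ways to finish when only these pieces remain (= sum over removing one remaining piece with nothing left below it):
  1 left: {7}→1
  2 left: {6,7}→1
  3 left: {5,6,7}→1
  4 left: {4,5,6,7}→1
  5 left: {3,4,5,6,7}→1
  6 left: {1,3,4,5,6,7}→1  {2,3,4,5,6,7}→1
  placing 0:o first → 2 extensions
  placing 2:b first → 1 extensions
total linear extensions = 3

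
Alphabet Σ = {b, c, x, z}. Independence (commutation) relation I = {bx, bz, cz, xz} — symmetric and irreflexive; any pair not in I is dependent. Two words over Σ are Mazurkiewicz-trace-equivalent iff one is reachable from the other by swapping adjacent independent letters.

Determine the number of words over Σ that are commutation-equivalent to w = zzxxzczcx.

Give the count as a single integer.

#0=z has no predecessor
#1=z depends on [0:z]
#2=x has no predecessor
#3=x depends on [2:x]
#4=z depends on [1:z]
#5=c depends on [3:x]
#6=z depends on [4:z]
#7=c depends on [5:c]
#8=x depends on [7:c]
sources: [0:z, 2:x]
N(rest) = Σ N(rest − s) over sources s of rest; N(one piece) = 1:
  size 1 → [6]=1  [8]=1
  size 2 → [4,6]=1  [6,8]=2  [7,8]=1
  size 3 → [1,4,6]=1  [4,6,8]=3  [5,7,8]=1  [6,7,8]=3
  size 4 → [0,1,4,6]=1  [1,4,6,8]=4  [3,5,7,8]=1  [4,6,7,8]=6  [5,6,7,8]=4
  size 5 → [0,1,4,6,8]=5  [1,4,6,7,8]=10  [2,3,5,7,8]=1  [3,5,6,7,8]=5  [4,5,6,7,8]=10
  size 6 → [0,1,4,6,7,8]=15  [1,4,5,6,7,8]=20  [2,3,5,6,7,8]=6  [3,4,5,6,7,8]=15
  size 7 → [0,1,4,5,6,7,8]=35  [1,3,4,5,6,7,8]=35  [2,3,4,5,6,7,8]=21
  first=0(z) contributes 56
  first=2(x) contributes 70
|[w]| = 126

126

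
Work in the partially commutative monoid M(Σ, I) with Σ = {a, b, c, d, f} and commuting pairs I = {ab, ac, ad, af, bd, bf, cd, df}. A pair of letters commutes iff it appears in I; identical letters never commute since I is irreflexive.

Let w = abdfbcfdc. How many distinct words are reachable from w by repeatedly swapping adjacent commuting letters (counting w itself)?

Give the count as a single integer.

756

drop 0:a onto floor
drop 1:b onto floor
drop 2:d onto floor
drop 3:f onto floor
drop 4:b onto {1:b}
drop 5:c onto {3:f, 4:b}
drop 6:f onto {5:c}
drop 7:d onto {2:d}
drop 8:c onto {6:f}
ground layer = {0:a, 1:b, 2:d, 3:f}
drop-orders for the pieces not yet dropped (sum over which currently-grounded one goes next):
  1 to go: {0} 1  {7} 1  {8} 1
  2 to go: {0,7} 2  {0,8} 2  {2,7} 1  {6,8} 1  {7,8} 2
  3 to go: {0,2,7} 3  {0,6,8} 3  {0,7,8} 6  {2,7,8} 3  {5,6,8} 1  {6,7,8} 3
  4 to go: {0,2,7,8} 12  {0,5,6,8} 4  {0,6,7,8} 12  {2,6,7,8} 6  {3,5,6,8} 1  {4,5,6,8} 1  {5,6,7,8} 4
  5 to go: {0,2,6,7,8} 30  {0,3,5,6,8} 5  {0,4,5,6,8} 5  {0,5,6,7,8} 20  {1,4,5,6,8} 1  {2,5,6,7,8} 10  {3,4,5,6,8} 2  {3,5,6,7,8} 5  {4,5,6,7,8} 5
  6 to go: {0,1,4,5,6,8} 6  {0,2,5,6,7,8} 60  {0,3,4,5,6,8} 12  {0,3,5,6,7,8} 30  {0,4,5,6,7,8} 30  {1,3,4,5,6,8} 3  {1,4,5,6,7,8} 6  {2,3,5,6,7,8} 15  {2,4,5,6,7,8} 15  {3,4,5,6,7,8} 12
  7 to go: {0,1,3,4,5,6,8} 21  {0,1,4,5,6,7,8} 42  {0,2,3,5,6,7,8} 105  {0,2,4,5,6,7,8} 105  {0,3,4,5,6,7,8} 84  {1,2,4,5,6,7,8} 21  {1,3,4,5,6,7,8} 21  {2,3,4,5,6,7,8} 42
  if 0:a drops first: 84 orders
  if 1:b drops first: 336 orders
  if 2:d drops first: 168 orders
  if 3:f drops first: 168 orders
heap linearizations: 756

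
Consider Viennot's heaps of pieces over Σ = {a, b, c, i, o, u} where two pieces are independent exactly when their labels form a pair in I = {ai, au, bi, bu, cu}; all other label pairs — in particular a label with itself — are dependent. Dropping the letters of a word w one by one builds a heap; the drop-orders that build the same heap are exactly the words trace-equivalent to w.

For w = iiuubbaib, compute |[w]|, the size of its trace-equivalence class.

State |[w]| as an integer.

126

drop 0:i onto floor
drop 1:i onto {0:i}
drop 2:u onto {1:i}
drop 3:u onto {2:u}
drop 4:b onto floor
drop 5:b onto {4:b}
drop 6:a onto {5:b}
drop 7:i onto {3:u}
drop 8:b onto {6:a}
ground layer = {0:i, 4:b}
drop-orders for the pieces not yet dropped (sum over which currently-grounded one goes next):
  1 to go: {7} 1  {8} 1
  2 to go: {3,7} 1  {6,8} 1  {7,8} 2
  3 to go: {2,3,7} 1  {3,7,8} 3  {5,6,8} 1  {6,7,8} 3
  4 to go: {1,2,3,7} 1  {2,3,7,8} 4  {3,6,7,8} 6  {4,5,6,8} 1  {5,6,7,8} 4
  5 to go: {0,1,2,3,7} 1  {1,2,3,7,8} 5  {2,3,6,7,8} 10  {3,5,6,7,8} 10  {4,5,6,7,8} 5
  6 to go: {0,1,2,3,7,8} 6  {1,2,3,6,7,8} 15  {2,3,5,6,7,8} 20  {3,4,5,6,7,8} 15
  7 to go: {0,1,2,3,6,7,8} 21  {1,2,3,5,6,7,8} 35  {2,3,4,5,6,7,8} 35
  if 0:i drops first: 70 orders
  if 4:b drops first: 56 orders
heap linearizations: 126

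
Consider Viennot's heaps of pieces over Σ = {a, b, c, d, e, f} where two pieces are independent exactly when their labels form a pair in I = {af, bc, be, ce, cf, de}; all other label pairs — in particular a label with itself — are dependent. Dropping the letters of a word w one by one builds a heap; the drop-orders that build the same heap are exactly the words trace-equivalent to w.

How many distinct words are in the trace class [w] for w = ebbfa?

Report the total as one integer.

6

piece 0:e — minimal
piece 1:b — minimal
piece 2:b rests on {1:b}
piece 3:f rests on {0:e, 2:b}
piece 4:a rests on {0:e, 2:b}
minimal pieces: {0:e, 1:b}
ways to finish when only these pieces remain (= sum over removing one remaining piece with nothing left below it):
  1 left: {3}→1  {4}→1
  2 left: {3,4}→2
  3 left: {0,3,4}→2  {2,3,4}→2
  placing 0:e first → 2 extensions
  placing 1:b first → 4 extensions
total linear extensions = 6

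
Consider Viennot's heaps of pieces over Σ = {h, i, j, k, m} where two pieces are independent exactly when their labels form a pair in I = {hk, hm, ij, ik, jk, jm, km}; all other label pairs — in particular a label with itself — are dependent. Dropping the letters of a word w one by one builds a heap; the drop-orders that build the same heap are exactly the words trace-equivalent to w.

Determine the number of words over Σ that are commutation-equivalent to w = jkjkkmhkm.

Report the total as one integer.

0(j) covers ∅
1(k) covers ∅
2(j) covers 0:j
3(k) covers 1:k
4(k) covers 3:k
5(m) covers ∅
6(h) covers 2:j
7(k) covers 4:k
8(m) covers 5:m
floor of heap: 0:j, 1:k, 5:m
completions by unplaced set U, small U first (add the entries for U minus each lowest piece of U):
  |U|=1: {6}:1  {7}:1  {8}:1
  |U|=2: {2,6}:1  {4,7}:1  {5,8}:1  {6,7}:2  {6,8}:2  {7,8}:2
  |U|=3: {0,2,6}:1  {2,6,7}:3  {2,6,8}:3  {3,4,7}:1  {4,6,7}:3  {4,7,8}:3  {5,6,8}:3  {5,7,8}:3  {6,7,8}:6
  |U|=4: {0,2,6,7}:4  {0,2,6,8}:4  {1,3,4,7}:1  {2,4,6,7}:6  {2,5,6,8}:6  {2,6,7,8}:12  {3,4,6,7}:4  {3,4,7,8}:4  {4,5,7,8}:6  {4,6,7,8}:12  {5,6,7,8}:12
  |U|=5: {0,2,4,6,7}:10  {0,2,5,6,8}:10  {0,2,6,7,8}:20  {1,3,4,6,7}:5  {1,3,4,7,8}:5  {2,3,4,6,7}:10  {2,4,6,7,8}:30  {2,5,6,7,8}:30  {3,4,5,7,8}:10  {3,4,6,7,8}:20  {4,5,6,7,8}:30
  |U|=6: {0,2,3,4,6,7}:20  {0,2,4,6,7,8}:60  {0,2,5,6,7,8}:60  {1,2,3,4,6,7}:15  {1,3,4,5,7,8}:15  {1,3,4,6,7,8}:30  {2,3,4,6,7,8}:60  {2,4,5,6,7,8}:90  {3,4,5,6,7,8}:60
  |U|=7: {0,1,2,3,4,6,7}:35  {0,2,3,4,6,7,8}:140  {0,2,4,5,6,7,8}:210  {1,2,3,4,6,7,8}:105  {1,3,4,5,6,7,8}:105  {2,3,4,5,6,7,8}:210
  start at 0(j): 420
  start at 1(k): 560
  start at 5(m): 280
sum over floor = 1260

1260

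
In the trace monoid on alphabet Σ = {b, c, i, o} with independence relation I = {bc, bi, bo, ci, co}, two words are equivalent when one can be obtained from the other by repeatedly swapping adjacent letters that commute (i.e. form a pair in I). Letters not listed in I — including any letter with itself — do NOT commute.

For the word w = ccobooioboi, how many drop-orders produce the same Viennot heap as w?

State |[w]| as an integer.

1980

0(c) covers ∅
1(c) covers 0:c
2(o) covers ∅
3(b) covers ∅
4(o) covers 2:o
5(o) covers 4:o
6(i) covers 5:o
7(o) covers 6:i
8(b) covers 3:b
9(o) covers 7:o
10(i) covers 9:o
floor of heap: 0:c, 2:o, 3:b
completions by unplaced set U, small U first (add the entries for U minus each lowest piece of U):
  |U|=1: {1}:1  {8}:1  {10}:1
  |U|=2: {0,1}:1  {1,8}:2  {1,10}:2  {3,8}:1  {8,10}:2  {9,10}:1
  |U|=3: {0,1,8}:3  {0,1,10}:3  {1,3,8}:3  {1,8,10}:6  {1,9,10}:3  {3,8,10}:3  {7,9,10}:1  {8,9,10}:3
  |U|=4: {0,1,3,8}:6  {0,1,8,10}:12  {0,1,9,10}:6  {1,3,8,10}:12  {1,7,9,10}:4  {1,8,9,10}:12  {3,8,9,10}:6  {6,7,9,10}:1  {7,8,9,10}:4
  |U|=5: {0,1,3,8,10}:30  {0,1,7,9,10}:10  {0,1,8,9,10}:30  {1,3,8,9,10}:30  {1,6,7,9,10}:5  {1,7,8,9,10}:20  {3,7,8,9,10}:10  {5,6,7,9,10}:1  {6,7,8,9,10}:5
  |U|=6: {0,1,3,8,9,10}:90  {0,1,6,7,9,10}:15  {0,1,7,8,9,10}:60  {1,3,7,8,9,10}:60  {1,5,6,7,9,10}:6  {1,6,7,8,9,10}:30  {3,6,7,8,9,10}:15  {4,5,6,7,9,10}:1  {5,6,7,8,9,10}:6
  |U|=7: {0,1,3,7,8,9,10}:210  {0,1,5,6,7,9,10}:21  {0,1,6,7,8,9,10}:105  {1,3,6,7,8,9,10}:105  {1,4,5,6,7,9,10}:7  {1,5,6,7,8,9,10}:42  {2,4,5,6,7,9,10}:1  {3,5,6,7,8,9,10}:21  {4,5,6,7,8,9,10}:7
  |U|=8: {0,1,3,6,7,8,9,10}:420  {0,1,4,5,6,7,9,10}:28  {0,1,5,6,7,8,9,10}:168  {1,2,4,5,6,7,9,10}:8  {1,3,5,6,7,8,9,10}:168  {1,4,5,6,7,8,9,10}:56  {2,4,5,6,7,8,9,10}:8  {3,4,5,6,7,8,9,10}:28
  |U|=9: {0,1,2,4,5,6,7,9,10}:36  {0,1,3,5,6,7,8,9,10}:756  {0,1,4,5,6,7,8,9,10}:252  {1,2,4,5,6,7,8,9,10}:72  {1,3,4,5,6,7,8,9,10}:252  {2,3,4,5,6,7,8,9,10}:36
  start at 0(c): 360
  start at 2(o): 1260
  start at 3(b): 360
sum over floor = 1980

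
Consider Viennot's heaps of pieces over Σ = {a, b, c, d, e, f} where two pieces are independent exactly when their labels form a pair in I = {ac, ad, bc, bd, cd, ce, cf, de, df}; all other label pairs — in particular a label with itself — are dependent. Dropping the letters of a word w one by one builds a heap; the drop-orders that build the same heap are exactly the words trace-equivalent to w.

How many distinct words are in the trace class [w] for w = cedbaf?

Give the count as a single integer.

30

#0=c has no predecessor
#1=e has no predecessor
#2=d has no predecessor
#3=b depends on [1:e]
#4=a depends on [3:b]
#5=f depends on [4:a]
sources: [0:c, 1:e, 2:d]
N(rest) = Σ N(rest − s) over sources s of rest; N(one piece) = 1:
  size 1 → [0]=1  [2]=1  [5]=1
  size 2 → [0,2]=2  [0,5]=2  [2,5]=2  [4,5]=1
  size 3 → [0,2,5]=6  [0,4,5]=3  [2,4,5]=3  [3,4,5]=1
  size 4 → [0,2,4,5]=12  [0,3,4,5]=4  [1,3,4,5]=1  [2,3,4,5]=4
  first=0(c) contributes 5
  first=1(e) contributes 20
  first=2(d) contributes 5
|[w]| = 30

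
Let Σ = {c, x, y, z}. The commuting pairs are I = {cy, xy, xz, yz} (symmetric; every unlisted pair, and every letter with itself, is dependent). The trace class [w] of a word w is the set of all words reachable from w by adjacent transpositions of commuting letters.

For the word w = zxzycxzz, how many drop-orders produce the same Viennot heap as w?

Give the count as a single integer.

#0=z has no predecessor
#1=x has no predecessor
#2=z depends on [0:z]
#3=y has no predecessor
#4=c depends on [1:x, 2:z]
#5=x depends on [4:c]
#6=z depends on [4:c]
#7=z depends on [6:z]
sources: [0:z, 1:x, 3:y]
N(rest) = Σ N(rest − s) over sources s of rest; N(one piece) = 1:
  size 1 → [3]=1  [5]=1  [7]=1
  size 2 → [3,5]=2  [3,7]=2  [5,7]=2  [6,7]=1
  size 3 → [3,5,7]=6  [3,6,7]=3  [5,6,7]=3
  size 4 → [3,5,6,7]=12  [4,5,6,7]=3
  size 5 → [1,4,5,6,7]=3  [2,4,5,6,7]=3  [3,4,5,6,7]=15
  size 6 → [0,2,4,5,6,7]=3  [1,2,4,5,6,7]=6  [1,3,4,5,6,7]=18  [2,3,4,5,6,7]=18
  first=0(z) contributes 42
  first=1(x) contributes 21
  first=3(y) contributes 9
|[w]| = 72

72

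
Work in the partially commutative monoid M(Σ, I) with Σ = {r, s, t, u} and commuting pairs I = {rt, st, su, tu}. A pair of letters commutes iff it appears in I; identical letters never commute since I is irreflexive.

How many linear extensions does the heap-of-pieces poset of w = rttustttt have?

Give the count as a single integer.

0(r) covers ∅
1(t) covers ∅
2(t) covers 1:t
3(u) covers 0:r
4(s) covers 0:r
5(t) covers 2:t
6(t) covers 5:t
7(t) covers 6:t
8(t) covers 7:t
floor of heap: 0:r, 1:t
completions by unplaced set U, small U first (add the entries for U minus each lowest piece of U):
  |U|=1: {3}:1  {4}:1  {8}:1
  |U|=2: {3,4}:2  {3,8}:2  {4,8}:2  {7,8}:1
  |U|=3: {0,3,4}:2  {3,4,8}:6  {3,7,8}:3  {4,7,8}:3  {6,7,8}:1
  |U|=4: {0,3,4,8}:8  {3,4,7,8}:12  {3,6,7,8}:4  {4,6,7,8}:4  {5,6,7,8}:1
  |U|=5: {0,3,4,7,8}:20  {2,5,6,7,8}:1  {3,4,6,7,8}:20  {3,5,6,7,8}:5  {4,5,6,7,8}:5
  |U|=6: {0,3,4,6,7,8}:40  {1,2,5,6,7,8}:1  {2,3,5,6,7,8}:6  {2,4,5,6,7,8}:6  {3,4,5,6,7,8}:30
  |U|=7: {0,3,4,5,6,7,8}:70  {1,2,3,5,6,7,8}:7  {1,2,4,5,6,7,8}:7  {2,3,4,5,6,7,8}:42
  start at 0(r): 56
  start at 1(t): 112
sum over floor = 168

168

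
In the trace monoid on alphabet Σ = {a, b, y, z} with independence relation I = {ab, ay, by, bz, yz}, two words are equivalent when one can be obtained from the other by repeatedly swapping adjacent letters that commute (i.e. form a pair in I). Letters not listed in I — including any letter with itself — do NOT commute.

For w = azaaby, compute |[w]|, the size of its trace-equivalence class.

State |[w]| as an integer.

30

drop 0:a onto floor
drop 1:z onto {0:a}
drop 2:a onto {1:z}
drop 3:a onto {2:a}
drop 4:b onto floor
drop 5:y onto floor
ground layer = {0:a, 4:b, 5:y}
drop-orders for the pieces not yet dropped (sum over which currently-grounded one goes next):
  1 to go: {3} 1  {4} 1  {5} 1
  2 to go: {2,3} 1  {3,4} 2  {3,5} 2  {4,5} 2
  3 to go: {1,2,3} 1  {2,3,4} 3  {2,3,5} 3  {3,4,5} 6
  4 to go: {0,1,2,3} 1  {1,2,3,4} 4  {1,2,3,5} 4  {2,3,4,5} 12
  if 0:a drops first: 20 orders
  if 4:b drops first: 5 orders
  if 5:y drops first: 5 orders
heap linearizations: 30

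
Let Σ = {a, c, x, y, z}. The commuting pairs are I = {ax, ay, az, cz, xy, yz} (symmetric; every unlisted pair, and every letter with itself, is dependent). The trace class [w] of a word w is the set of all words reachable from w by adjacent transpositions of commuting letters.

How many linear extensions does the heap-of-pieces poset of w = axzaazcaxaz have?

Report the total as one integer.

piece 0:a — minimal
piece 1:x — minimal
piece 2:z rests on {1:x}
piece 3:a rests on {0:a}
piece 4:a rests on {3:a}
piece 5:z rests on {2:z}
piece 6:c rests on {1:x, 4:a}
piece 7:a rests on {6:c}
piece 8:x rests on {5:z, 6:c}
piece 9:a rests on {7:a}
piece 10:z rests on {8:x}
minimal pieces: {0:a, 1:x}
ways to finish when only these pieces remain (= sum over removing one remaining piece with nothing left below it):
  1 left: {9}→1  {10}→1
  2 left: {7,9}→1  {8,10}→1  {9,10}→2
  3 left: {5,8,10}→1  {7,9,10}→3  {8,9,10}→3
  4 left: {2,5,8,10}→1  {5,8,9,10}→4  {7,8,9,10}→6
  5 left: {2,5,8,9,10}→5  {5,7,8,9,10}→10  {6,7,8,9,10}→6
  6 left: {2,5,7,8,9,10}→15  {4,6,7,8,9,10}→6  {5,6,7,8,9,10}→16
  7 left: {2,5,6,7,8,9,10}→31  {3,4,6,7,8,9,10}→6  {4,5,6,7,8,9,10}→22
  8 left: {0,3,4,6,7,8,9,10}→6  {1,2,5,6,7,8,9,10}→31  {2,4,5,6,7,8,9,10}→53  {3,4,5,6,7,8,9,10}→28
  9 left: {0,3,4,5,6,7,8,9,10}→34  {1,2,4,5,6,7,8,9,10}→84  {2,3,4,5,6,7,8,9,10}→81
  placing 0:a first → 165 extensions
  placing 1:x first → 115 extensions
total linear extensions = 280

280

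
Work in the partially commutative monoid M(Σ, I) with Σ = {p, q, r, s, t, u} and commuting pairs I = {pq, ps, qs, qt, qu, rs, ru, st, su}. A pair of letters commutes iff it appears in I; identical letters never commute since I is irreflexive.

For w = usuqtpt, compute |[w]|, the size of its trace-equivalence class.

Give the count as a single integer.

42

#0=u has no predecessor
#1=s has no predecessor
#2=u depends on [0:u]
#3=q has no predecessor
#4=t depends on [2:u]
#5=p depends on [4:t]
#6=t depends on [5:p]
sources: [0:u, 1:s, 3:q]
N(rest) = Σ N(rest − s) over sources s of rest; N(one piece) = 1:
  size 1 → [1]=1  [3]=1  [6]=1
  size 2 → [1,3]=2  [1,6]=2  [3,6]=2  [5,6]=1
  size 3 → [1,3,6]=6  [1,5,6]=3  [3,5,6]=3  [4,5,6]=1
  size 4 → [1,3,5,6]=12  [1,4,5,6]=4  [2,4,5,6]=1  [3,4,5,6]=4
  size 5 → [0,2,4,5,6]=1  [1,2,4,5,6]=5  [1,3,4,5,6]=20  [2,3,4,5,6]=5
  first=0(u) contributes 30
  first=1(s) contributes 6
  first=3(q) contributes 6
|[w]| = 42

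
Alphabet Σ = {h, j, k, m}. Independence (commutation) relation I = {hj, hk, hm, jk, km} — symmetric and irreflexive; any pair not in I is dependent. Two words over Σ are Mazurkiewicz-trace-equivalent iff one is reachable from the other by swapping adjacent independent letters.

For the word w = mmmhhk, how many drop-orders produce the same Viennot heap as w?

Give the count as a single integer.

piece 0:m — minimal
piece 1:m rests on {0:m}
piece 2:m rests on {1:m}
piece 3:h — minimal
piece 4:h rests on {3:h}
piece 5:k — minimal
minimal pieces: {0:m, 3:h, 5:k}
ways to finish when only these pieces remain (= sum over removing one remaining piece with nothing left below it):
  1 left: {2}→1  {4}→1  {5}→1
  2 left: {1,2}→1  {2,4}→2  {2,5}→2  {3,4}→1  {4,5}→2
  3 left: {0,1,2}→1  {1,2,4}→3  {1,2,5}→3  {2,3,4}→3  {2,4,5}→6  {3,4,5}→3
  4 left: {0,1,2,4}→4  {0,1,2,5}→4  {1,2,3,4}→6  {1,2,4,5}→12  {2,3,4,5}→12
  placing 0:m first → 30 extensions
  placing 3:h first → 20 extensions
  placing 5:k first → 10 extensions
total linear extensions = 60

60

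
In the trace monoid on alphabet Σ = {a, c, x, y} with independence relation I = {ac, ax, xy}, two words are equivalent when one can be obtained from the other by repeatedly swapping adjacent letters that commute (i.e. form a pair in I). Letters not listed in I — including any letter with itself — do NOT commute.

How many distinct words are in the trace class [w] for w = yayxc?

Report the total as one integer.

#0=y has no predecessor
#1=a depends on [0:y]
#2=y depends on [1:a]
#3=x has no predecessor
#4=c depends on [2:y, 3:x]
sources: [0:y, 3:x]
N(rest) = Σ N(rest − s) over sources s of rest; N(one piece) = 1:
  size 1 → [4]=1
  size 2 → [2,4]=1  [3,4]=1
  size 3 → [1,2,4]=1  [2,3,4]=2
  first=0(y) contributes 3
  first=3(x) contributes 1
|[w]| = 4

4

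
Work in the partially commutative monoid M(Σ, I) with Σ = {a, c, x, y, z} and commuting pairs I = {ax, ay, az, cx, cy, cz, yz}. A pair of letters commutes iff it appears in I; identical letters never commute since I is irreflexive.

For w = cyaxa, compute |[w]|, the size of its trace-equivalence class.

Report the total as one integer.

drop 0:c onto floor
drop 1:y onto floor
drop 2:a onto {0:c}
drop 3:x onto {1:y}
drop 4:a onto {2:a}
ground layer = {0:c, 1:y}
drop-orders for the pieces not yet dropped (sum over which currently-grounded one goes next):
  1 to go: {3} 1  {4} 1
  2 to go: {1,3} 1  {2,4} 1  {3,4} 2
  3 to go: {0,2,4} 1  {1,3,4} 3  {2,3,4} 3
  if 0:c drops first: 6 orders
  if 1:y drops first: 4 orders
heap linearizations: 10

10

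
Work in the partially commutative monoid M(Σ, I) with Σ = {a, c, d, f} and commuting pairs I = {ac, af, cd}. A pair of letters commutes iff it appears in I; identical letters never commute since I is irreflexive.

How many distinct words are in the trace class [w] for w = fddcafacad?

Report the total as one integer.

0(f) covers ∅
1(d) covers 0:f
2(d) covers 1:d
3(c) covers 0:f
4(a) covers 2:d
5(f) covers 2:d, 3:c
6(a) covers 4:a
7(c) covers 5:f
8(a) covers 6:a
9(d) covers 5:f, 8:a
floor of heap: 0:f
completions by unplaced set U, small U first (add the entries for U minus each lowest piece of U):
  |U|=1: {7}:1  {9}:1
  |U|=2: {7,9}:2  {8,9}:1
  |U|=3: {5,7,9}:2  {6,8,9}:1  {7,8,9}:3
  |U|=4: {3,5,7,9}:2  {4,6,8,9}:1  {5,7,8,9}:5  {6,7,8,9}:4
  |U|=5: {3,5,7,8,9}:7  {4,6,7,8,9}:5  {5,6,7,8,9}:9
  |U|=6: {3,5,6,7,8,9}:16  {4,5,6,7,8,9}:14
  |U|=7: {2,4,5,6,7,8,9}:14  {3,4,5,6,7,8,9}:30
  |U|=8: {1,2,4,5,6,7,8,9}:14  {2,3,4,5,6,7,8,9}:44
  start at 0(f): 58

58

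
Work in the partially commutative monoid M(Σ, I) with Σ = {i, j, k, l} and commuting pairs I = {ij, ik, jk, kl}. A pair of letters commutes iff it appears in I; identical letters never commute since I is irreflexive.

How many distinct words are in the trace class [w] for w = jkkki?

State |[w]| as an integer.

drop 0:j onto floor
drop 1:k onto floor
drop 2:k onto {1:k}
drop 3:k onto {2:k}
drop 4:i onto floor
ground layer = {0:j, 1:k, 4:i}
drop-orders for the pieces not yet dropped (sum over which currently-grounded one goes next):
  1 to go: {0} 1  {3} 1  {4} 1
  2 to go: {0,3} 2  {0,4} 2  {2,3} 1  {3,4} 2
  3 to go: {0,2,3} 3  {0,3,4} 6  {1,2,3} 1  {2,3,4} 3
  if 0:j drops first: 4 orders
  if 1:k drops first: 12 orders
  if 4:i drops first: 4 orders
heap linearizations: 20

20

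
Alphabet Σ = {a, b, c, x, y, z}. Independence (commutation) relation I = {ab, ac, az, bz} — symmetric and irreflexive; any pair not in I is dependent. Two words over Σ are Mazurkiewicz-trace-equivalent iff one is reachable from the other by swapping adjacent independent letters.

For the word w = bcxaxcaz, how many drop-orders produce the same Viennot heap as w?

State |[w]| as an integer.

drop 0:b onto floor
drop 1:c onto {0:b}
drop 2:x onto {1:c}
drop 3:a onto {2:x}
drop 4:x onto {3:a}
drop 5:c onto {4:x}
drop 6:a onto {4:x}
drop 7:z onto {5:c}
ground layer = {0:b}
drop-orders for the pieces not yet dropped (sum over which currently-grounded one goes next):
  1 to go: {6} 1  {7} 1
  2 to go: {5,7} 1  {6,7} 2
  3 to go: {5,6,7} 3
  4 to go: {4,5,6,7} 3
  5 to go: {3,4,5,6,7} 3
  6 to go: {2,3,4,5,6,7} 3
  if 0:b drops first: 3 orders

3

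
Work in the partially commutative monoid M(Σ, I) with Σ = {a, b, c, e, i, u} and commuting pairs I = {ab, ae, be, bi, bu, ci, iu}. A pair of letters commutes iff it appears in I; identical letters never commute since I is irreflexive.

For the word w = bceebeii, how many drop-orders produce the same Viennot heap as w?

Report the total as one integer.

piece 0:b — minimal
piece 1:c rests on {0:b}
piece 2:e rests on {1:c}
piece 3:e rests on {2:e}
piece 4:b rests on {1:c}
piece 5:e rests on {3:e}
piece 6:i rests on {5:e}
piece 7:i rests on {6:i}
minimal pieces: {0:b}
ways to finish when only these pieces remain (= sum over removing one remaining piece with nothing left below it):
  1 left: {4}→1  {7}→1
  2 left: {4,7}→2  {6,7}→1
  3 left: {4,6,7}→3  {5,6,7}→1
  4 left: {3,5,6,7}→1  {4,5,6,7}→4
  5 left: {2,3,5,6,7}→1  {3,4,5,6,7}→5
  6 left: {2,3,4,5,6,7}→6
  placing 0:b first → 6 extensions

6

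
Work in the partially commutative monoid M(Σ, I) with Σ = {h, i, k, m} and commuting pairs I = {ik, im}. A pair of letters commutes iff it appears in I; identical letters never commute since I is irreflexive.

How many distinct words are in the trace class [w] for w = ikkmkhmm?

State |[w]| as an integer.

5

drop 0:i onto floor
drop 1:k onto floor
drop 2:k onto {1:k}
drop 3:m onto {2:k}
drop 4:k onto {3:m}
drop 5:h onto {0:i, 4:k}
drop 6:m onto {5:h}
drop 7:m onto {6:m}
ground layer = {0:i, 1:k}
drop-orders for the pieces not yet dropped (sum over which currently-grounded one goes next):
  1 to go: {7} 1
  2 to go: {6,7} 1
  3 to go: {5,6,7} 1
  4 to go: {0,5,6,7} 1  {4,5,6,7} 1
  5 to go: {0,4,5,6,7} 2  {3,4,5,6,7} 1
  6 to go: {0,3,4,5,6,7} 3  {2,3,4,5,6,7} 1
  if 0:i drops first: 1 orders
  if 1:k drops first: 4 orders
heap linearizations: 5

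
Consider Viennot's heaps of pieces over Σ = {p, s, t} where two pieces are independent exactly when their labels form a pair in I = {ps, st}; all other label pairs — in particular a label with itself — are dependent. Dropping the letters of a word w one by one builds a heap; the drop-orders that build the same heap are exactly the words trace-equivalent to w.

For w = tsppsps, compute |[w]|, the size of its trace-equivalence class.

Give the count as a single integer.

35

0(t) covers ∅
1(s) covers ∅
2(p) covers 0:t
3(p) covers 2:p
4(s) covers 1:s
5(p) covers 3:p
6(s) covers 4:s
floor of heap: 0:t, 1:s
completions by unplaced set U, small U first (add the entries for U minus each lowest piece of U):
  |U|=1: {5}:1  {6}:1
  |U|=2: {3,5}:1  {4,6}:1  {5,6}:2
  |U|=3: {1,4,6}:1  {2,3,5}:1  {3,5,6}:3  {4,5,6}:3
  |U|=4: {0,2,3,5}:1  {1,4,5,6}:4  {2,3,5,6}:4  {3,4,5,6}:6
  |U|=5: {0,2,3,5,6}:5  {1,3,4,5,6}:10  {2,3,4,5,6}:10
  start at 0(t): 20
  start at 1(s): 15
sum over floor = 35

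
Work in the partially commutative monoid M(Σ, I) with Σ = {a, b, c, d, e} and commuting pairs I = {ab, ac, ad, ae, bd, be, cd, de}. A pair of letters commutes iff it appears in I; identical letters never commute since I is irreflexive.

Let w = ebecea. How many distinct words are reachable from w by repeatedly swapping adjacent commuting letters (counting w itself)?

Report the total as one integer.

18

0(e) covers ∅
1(b) covers ∅
2(e) covers 0:e
3(c) covers 1:b, 2:e
4(e) covers 3:c
5(a) covers ∅
floor of heap: 0:e, 1:b, 5:a
completions by unplaced set U, small U first (add the entries for U minus each lowest piece of U):
  |U|=1: {4}:1  {5}:1
  |U|=2: {3,4}:1  {4,5}:2
  |U|=3: {1,3,4}:1  {2,3,4}:1  {3,4,5}:3
  |U|=4: {0,2,3,4}:1  {1,2,3,4}:2  {1,3,4,5}:4  {2,3,4,5}:4
  start at 0(e): 10
  start at 1(b): 5
  start at 5(a): 3
sum over floor = 18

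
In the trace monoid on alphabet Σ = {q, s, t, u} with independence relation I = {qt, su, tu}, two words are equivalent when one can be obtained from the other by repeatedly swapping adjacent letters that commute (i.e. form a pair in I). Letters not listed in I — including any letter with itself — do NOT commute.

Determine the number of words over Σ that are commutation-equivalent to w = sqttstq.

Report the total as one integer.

6

0(s) covers ∅
1(q) covers 0:s
2(t) covers 0:s
3(t) covers 2:t
4(s) covers 1:q, 3:t
5(t) covers 4:s
6(q) covers 4:s
floor of heap: 0:s
completions by unplaced set U, small U first (add the entries for U minus each lowest piece of U):
  |U|=1: {5}:1  {6}:1
  |U|=2: {5,6}:2
  |U|=3: {4,5,6}:2
  |U|=4: {1,4,5,6}:2  {3,4,5,6}:2
  |U|=5: {1,3,4,5,6}:4  {2,3,4,5,6}:2
  start at 0(s): 6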